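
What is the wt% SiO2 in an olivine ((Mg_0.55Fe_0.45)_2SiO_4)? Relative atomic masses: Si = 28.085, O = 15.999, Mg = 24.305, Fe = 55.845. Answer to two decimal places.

Molar mass of (Mg_0.55Fe_0.45)_2SiO_4 = 1.10×24.305 + 0.90×55.845 + 1×28.085 + 4×15.999 = 169.077 g/mol.
Each formula unit contains 1 Si, equivalent to 1/1 = 1.0000 mol SiO2.
M(SiO2) = 1×28.085 + 2×15.999 = 60.083 g/mol.
Mass of SiO2 per formula unit = 1.0000 × 60.083 = 60.083 g.
SiO2 wt% = 60.083 / 169.077 × 100 = 35.54%.

35.54 wt%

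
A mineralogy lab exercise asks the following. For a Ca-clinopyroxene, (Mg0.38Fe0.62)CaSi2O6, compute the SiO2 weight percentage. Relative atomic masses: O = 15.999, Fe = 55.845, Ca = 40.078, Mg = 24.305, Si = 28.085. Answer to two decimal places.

M((Mg0.38Fe0.62)CaSi2O6) = 236.102 g/mol; M(SiO2) = 60.083 g/mol.
Moles SiO2 per formula unit = 2 Si ÷ 1 = 2.0000.
SiO2 fraction = (2.0000 × 60.083) / 236.102 = 120.166/236.102 = 0.5090.

50.90 wt%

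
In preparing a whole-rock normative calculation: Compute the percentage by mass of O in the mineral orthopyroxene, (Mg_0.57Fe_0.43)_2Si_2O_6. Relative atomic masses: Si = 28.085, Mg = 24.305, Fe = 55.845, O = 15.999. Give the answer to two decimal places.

Molar mass of (Mg_0.57Fe_0.43)_2Si_2O_6: 1.14*24.305 + 0.86*55.845 + 2*28.085 + 6*15.999 = 227.898 g/mol.
Mass of O per formula unit: 6 × 15.999 = 95.994 g.
Weight fraction O = 95.994 / 227.898 = 0.4212.

42.12 wt%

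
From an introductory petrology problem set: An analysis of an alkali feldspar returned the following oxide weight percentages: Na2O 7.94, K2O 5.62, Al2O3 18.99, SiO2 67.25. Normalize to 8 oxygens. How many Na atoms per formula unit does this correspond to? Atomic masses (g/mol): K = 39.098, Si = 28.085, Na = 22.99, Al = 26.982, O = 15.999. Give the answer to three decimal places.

Na2O (M=61.979): mol = 0.12811; Na = 0.25622, O = 0.12811.
K2O (M=94.195): mol = 0.05966; K = 0.11932, O = 0.05966.
Al2O3 (M=101.961): mol = 0.18625; Al = 0.37250, O = 0.55875.
SiO2 (M=60.083): mol = 1.11928; Si = 1.11928, O = 2.23856.
ΣO = 2.98508; factor = 8/ΣO = 2.68000.
Na apfu = 0.25622 × 2.68000 = 0.687.

0.687 Na apfu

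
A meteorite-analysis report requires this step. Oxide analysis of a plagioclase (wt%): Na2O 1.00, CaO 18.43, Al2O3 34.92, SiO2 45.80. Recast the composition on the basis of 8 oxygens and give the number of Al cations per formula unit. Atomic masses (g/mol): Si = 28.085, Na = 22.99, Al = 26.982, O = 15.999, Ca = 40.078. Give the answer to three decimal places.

1.892 Al apfu

Na2O (M=61.979): mol = 0.01613; Na = 0.03226, O = 0.01613.
CaO (M=56.077): mol = 0.32866; Ca = 0.32866, O = 0.32866.
Al2O3 (M=101.961): mol = 0.34248; Al = 0.68496, O = 1.02744.
SiO2 (M=60.083): mol = 0.76228; Si = 0.76228, O = 1.52456.
ΣO = 2.89679; factor = 8/ΣO = 2.76168.
Al apfu = 0.68496 × 2.76168 = 1.892.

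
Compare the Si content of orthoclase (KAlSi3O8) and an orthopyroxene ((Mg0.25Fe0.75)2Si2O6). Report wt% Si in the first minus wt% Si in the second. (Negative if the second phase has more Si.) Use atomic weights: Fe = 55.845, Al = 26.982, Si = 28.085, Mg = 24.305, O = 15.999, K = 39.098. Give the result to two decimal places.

Si in KAlSi3O8: molar mass 278.327 g/mol; 3×28.085 = 84.255 g → 30.27 wt%.
Si in (Mg0.25Fe0.75)2Si2O6: molar mass 248.084 g/mol; 2×28.085 = 56.170 g → 22.64 wt%.
Difference = 30.27 − 22.64 = 7.63 percentage points.

7.63 percentage points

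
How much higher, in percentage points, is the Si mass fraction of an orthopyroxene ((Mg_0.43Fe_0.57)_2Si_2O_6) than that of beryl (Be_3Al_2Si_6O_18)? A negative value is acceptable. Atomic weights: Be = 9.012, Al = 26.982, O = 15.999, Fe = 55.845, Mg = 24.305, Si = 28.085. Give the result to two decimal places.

Si in (Mg_0.43Fe_0.57)_2Si_2O_6: molar mass 236.730 g/mol; 2×28.085 = 56.170 g → 23.73 wt%.
Si in Be_3Al_2Si_6O_18: molar mass 537.492 g/mol; 6×28.085 = 168.510 g → 31.35 wt%.
Difference = 23.73 − 31.35 = -7.62 percentage points.

-7.62 percentage points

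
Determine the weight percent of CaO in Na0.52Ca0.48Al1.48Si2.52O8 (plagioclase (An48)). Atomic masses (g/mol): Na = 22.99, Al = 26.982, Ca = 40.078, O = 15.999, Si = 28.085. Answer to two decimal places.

Formula mass = 269.892 g/mol.
0.48 Ca → 0.4800 mol CaO per formula unit; M(CaO) = 56.077, so CaO mass = 26.917 g.
26.917/269.892 × 100 = 9.97 wt%.

9.97 wt%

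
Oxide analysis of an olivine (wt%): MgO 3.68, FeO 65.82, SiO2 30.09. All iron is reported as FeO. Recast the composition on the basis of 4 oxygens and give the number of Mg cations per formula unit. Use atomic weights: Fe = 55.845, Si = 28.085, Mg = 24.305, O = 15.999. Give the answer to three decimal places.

MgO: 3.68/40.304 = 0.09131 mol → 0.09131 mol Mg, 0.09131 mol O.
FeO: 65.82/71.844 = 0.91615 mol → 0.91615 mol Fe, 0.91615 mol O.
SiO2: 30.09/60.083 = 0.50081 mol → 0.50081 mol Si, 1.00162 mol O.
Total oxygen = 2.00908 mol. Normalization factor = 4/2.00908 = 1.99096.
Mg per 4 O = 0.09131 × 1.99096 = 0.182.

0.182 Mg apfu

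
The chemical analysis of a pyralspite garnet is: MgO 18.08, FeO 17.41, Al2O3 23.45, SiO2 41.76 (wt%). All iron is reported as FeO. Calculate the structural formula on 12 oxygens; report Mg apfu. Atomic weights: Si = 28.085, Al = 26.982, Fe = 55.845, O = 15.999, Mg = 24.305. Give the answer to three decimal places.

1.943 Mg apfu

MgO (M=40.304): mol = 0.44859; Mg = 0.44859, O = 0.44859.
FeO (M=71.844): mol = 0.24233; Fe = 0.24233, O = 0.24233.
Al2O3 (M=101.961): mol = 0.22999; Al = 0.45998, O = 0.68997.
SiO2 (M=60.083): mol = 0.69504; Si = 0.69504, O = 1.39008.
ΣO = 2.77097; factor = 12/ΣO = 4.33061.
Mg apfu = 0.44859 × 4.33061 = 1.943.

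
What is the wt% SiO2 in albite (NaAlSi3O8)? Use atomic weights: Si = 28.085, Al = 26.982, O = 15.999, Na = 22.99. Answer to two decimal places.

68.74 wt%

Formula mass = 262.219 g/mol.
3 Si → 3.0000 mol SiO2 per formula unit; M(SiO2) = 60.083, so SiO2 mass = 180.249 g.
180.249/262.219 × 100 = 68.74 wt%.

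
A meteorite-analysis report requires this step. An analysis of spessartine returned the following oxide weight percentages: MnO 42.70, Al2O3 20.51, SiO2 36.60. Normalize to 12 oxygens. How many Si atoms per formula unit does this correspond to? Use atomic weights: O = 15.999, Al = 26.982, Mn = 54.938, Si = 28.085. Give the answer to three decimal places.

3.016 Si apfu

MnO: 42.70/70.937 = 0.60194 mol → 0.60194 mol Mn, 0.60194 mol O.
Al2O3: 20.51/101.961 = 0.20116 mol → 0.40232 mol Al, 0.60348 mol O.
SiO2: 36.60/60.083 = 0.60916 mol → 0.60916 mol Si, 1.21832 mol O.
Total oxygen = 2.42374 mol. Normalization factor = 12/2.42374 = 4.95103.
Si per 12 O = 0.60916 × 4.95103 = 3.016.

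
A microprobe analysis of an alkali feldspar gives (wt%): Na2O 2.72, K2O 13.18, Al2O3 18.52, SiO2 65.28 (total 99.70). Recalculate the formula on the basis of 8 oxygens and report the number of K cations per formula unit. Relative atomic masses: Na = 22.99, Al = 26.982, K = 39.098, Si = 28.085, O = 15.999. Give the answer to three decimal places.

0.772 K apfu

2.72 wt% Na2O ÷ 61.979 g/mol = 0.04389 mol, giving 0.08778 Na and 0.04389 O.
13.18 wt% K2O ÷ 94.195 g/mol = 0.13992 mol, giving 0.27984 K and 0.13992 O.
18.52 wt% Al2O3 ÷ 101.961 g/mol = 0.18164 mol, giving 0.36328 Al and 0.54492 O.
65.28 wt% SiO2 ÷ 60.083 g/mol = 1.08650 mol, giving 1.08650 Si and 2.17300 O.
Oxygen sums to 2.90173; scaling by 8/2.90173 = 2.75698 puts the formula on 8 O.
K: 0.27984 × 2.75698 = 0.772 atoms per formula unit.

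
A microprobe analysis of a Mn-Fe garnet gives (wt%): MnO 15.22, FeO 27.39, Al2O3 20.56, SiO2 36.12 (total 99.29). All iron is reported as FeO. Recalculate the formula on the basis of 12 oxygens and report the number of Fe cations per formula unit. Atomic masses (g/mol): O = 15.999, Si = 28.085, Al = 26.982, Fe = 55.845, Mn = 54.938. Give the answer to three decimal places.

15.22 wt% MnO ÷ 70.937 g/mol = 0.21456 mol, giving 0.21456 Mn and 0.21456 O.
27.39 wt% FeO ÷ 71.844 g/mol = 0.38124 mol, giving 0.38124 Fe and 0.38124 O.
20.56 wt% Al2O3 ÷ 101.961 g/mol = 0.20165 mol, giving 0.40330 Al and 0.60495 O.
36.12 wt% SiO2 ÷ 60.083 g/mol = 0.60117 mol, giving 0.60117 Si and 1.20234 O.
Oxygen sums to 2.40309; scaling by 12/2.40309 = 4.99357 puts the formula on 12 O.
Fe: 0.38124 × 4.99357 = 1.904 atoms per formula unit.

1.904 Fe apfu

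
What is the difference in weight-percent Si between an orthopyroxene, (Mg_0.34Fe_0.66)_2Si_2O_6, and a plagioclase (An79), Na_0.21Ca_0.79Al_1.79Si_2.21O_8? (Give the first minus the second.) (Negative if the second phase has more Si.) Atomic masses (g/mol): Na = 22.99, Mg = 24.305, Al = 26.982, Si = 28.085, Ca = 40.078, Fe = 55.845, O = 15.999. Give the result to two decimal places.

0.59 percentage points

Si in (Mg_0.34Fe_0.66)_2Si_2O_6: molar mass 242.407 g/mol; 2×28.085 = 56.170 g → 23.17 wt%.
Si in Na_0.21Ca_0.79Al_1.79Si_2.21O_8: molar mass 274.847 g/mol; 2.21×28.085 = 62.068 g → 22.58 wt%.
Difference = 23.17 − 22.58 = 0.59 percentage points.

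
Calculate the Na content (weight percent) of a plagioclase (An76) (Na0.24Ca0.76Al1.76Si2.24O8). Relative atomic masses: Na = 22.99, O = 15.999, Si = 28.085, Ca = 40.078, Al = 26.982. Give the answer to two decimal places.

Molar mass of Na0.24Ca0.76Al1.76Si2.24O8: 0.24·22.99 + 0.76·40.078 + 1.76·26.982 + 2.24·28.085 + 8·15.999 = 274.368 g/mol.
Mass of Na per formula unit: 0.24 × 22.99 = 5.518 g.
Weight fraction Na = 5.518 / 274.368 = 0.0201.

2.01 weight percent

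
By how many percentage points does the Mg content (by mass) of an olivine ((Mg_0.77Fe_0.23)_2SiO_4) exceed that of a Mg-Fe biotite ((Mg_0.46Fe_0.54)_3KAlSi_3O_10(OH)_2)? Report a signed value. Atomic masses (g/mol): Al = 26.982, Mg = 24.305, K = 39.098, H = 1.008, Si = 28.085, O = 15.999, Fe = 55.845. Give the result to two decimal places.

16.96 percentage points

Mg in (Mg_0.77Fe_0.23)_2SiO_4: molar mass 155.199 g/mol; 1.54×24.305 = 37.430 g → 24.12 wt%.
Mg in (Mg_0.46Fe_0.54)_3KAlSi_3O_10(OH)_2: molar mass 468.349 g/mol; 1.38×24.305 = 33.541 g → 7.16 wt%.
Difference = 24.12 − 7.16 = 16.96 percentage points.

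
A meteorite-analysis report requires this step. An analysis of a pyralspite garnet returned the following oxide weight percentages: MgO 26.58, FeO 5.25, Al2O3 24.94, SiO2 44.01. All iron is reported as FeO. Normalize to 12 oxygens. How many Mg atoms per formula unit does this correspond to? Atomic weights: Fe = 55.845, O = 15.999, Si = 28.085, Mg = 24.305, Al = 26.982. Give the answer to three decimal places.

2.700 Mg apfu

MgO (M=40.304): mol = 0.65949; Mg = 0.65949, O = 0.65949.
FeO (M=71.844): mol = 0.07307; Fe = 0.07307, O = 0.07307.
Al2O3 (M=101.961): mol = 0.24460; Al = 0.48920, O = 0.73380.
SiO2 (M=60.083): mol = 0.73249; Si = 0.73249, O = 1.46498.
ΣO = 2.93134; factor = 12/ΣO = 4.09369.
Mg apfu = 0.65949 × 4.09369 = 2.700.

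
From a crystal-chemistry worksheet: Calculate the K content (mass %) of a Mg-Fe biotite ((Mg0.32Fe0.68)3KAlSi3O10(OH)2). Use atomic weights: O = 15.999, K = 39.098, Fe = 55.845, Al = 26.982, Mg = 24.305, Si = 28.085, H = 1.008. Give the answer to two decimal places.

8.12 mass %

M((Mg0.32Fe0.68)3KAlSi3O10(OH)2) = 481.596 g/mol.
K contributes 1 × 39.098 = 39.098 g per mole.
39.098/481.596 = 0.0812 → 8.12%.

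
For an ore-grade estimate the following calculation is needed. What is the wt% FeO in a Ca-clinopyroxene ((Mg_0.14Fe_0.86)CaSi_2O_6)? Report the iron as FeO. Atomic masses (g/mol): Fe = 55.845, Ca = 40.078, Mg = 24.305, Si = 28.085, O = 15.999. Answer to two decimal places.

Formula mass = 243.671 g/mol.
0.86 Fe → 0.8600 mol FeO per formula unit; M(FeO) = 71.844, so FeO mass = 61.786 g.
61.786/243.671 × 100 = 25.36 wt%.

25.36 wt%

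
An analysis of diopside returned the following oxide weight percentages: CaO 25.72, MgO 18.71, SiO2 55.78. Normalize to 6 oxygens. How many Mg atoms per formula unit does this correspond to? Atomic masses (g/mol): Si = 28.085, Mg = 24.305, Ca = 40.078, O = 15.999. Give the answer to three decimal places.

1.002 Mg apfu

CaO: 25.72/56.077 = 0.45866 mol → 0.45866 mol Ca, 0.45866 mol O.
MgO: 18.71/40.304 = 0.46422 mol → 0.46422 mol Mg, 0.46422 mol O.
SiO2: 55.78/60.083 = 0.92838 mol → 0.92838 mol Si, 1.85676 mol O.
Total oxygen = 2.77964 mol. Normalization factor = 6/2.77964 = 2.15855.
Mg per 6 O = 0.46422 × 2.15855 = 1.002.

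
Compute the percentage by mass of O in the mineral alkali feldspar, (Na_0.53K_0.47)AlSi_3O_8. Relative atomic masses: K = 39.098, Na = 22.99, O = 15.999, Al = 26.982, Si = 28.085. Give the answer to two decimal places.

M((Na_0.53K_0.47)AlSi_3O_8) = 269.790 g/mol.
O contributes 8 × 15.999 = 127.992 g per mole.
127.992/269.790 = 0.4744 → 47.44%.

47.44 mass %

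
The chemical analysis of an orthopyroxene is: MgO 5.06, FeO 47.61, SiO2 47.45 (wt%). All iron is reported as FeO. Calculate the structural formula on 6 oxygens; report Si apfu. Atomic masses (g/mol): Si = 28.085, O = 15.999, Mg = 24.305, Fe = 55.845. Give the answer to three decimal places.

MgO: 5.06/40.304 = 0.12555 mol → 0.12555 mol Mg, 0.12555 mol O.
FeO: 47.61/71.844 = 0.66269 mol → 0.66269 mol Fe, 0.66269 mol O.
SiO2: 47.45/60.083 = 0.78974 mol → 0.78974 mol Si, 1.57948 mol O.
Total oxygen = 2.36772 mol. Normalization factor = 6/2.36772 = 2.53408.
Si per 6 O = 0.78974 × 2.53408 = 2.001.

2.001 Si apfu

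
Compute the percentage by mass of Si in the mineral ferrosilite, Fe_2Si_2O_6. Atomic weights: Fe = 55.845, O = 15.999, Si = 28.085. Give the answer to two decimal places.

21.29 wt%

Molar mass of Fe_2Si_2O_6: 2×55.845 + 2×28.085 + 6×15.999 = 263.854 g/mol.
Mass of Si per formula unit: 2 × 28.085 = 56.170 g.
Weight fraction Si = 56.170 / 263.854 = 0.2129.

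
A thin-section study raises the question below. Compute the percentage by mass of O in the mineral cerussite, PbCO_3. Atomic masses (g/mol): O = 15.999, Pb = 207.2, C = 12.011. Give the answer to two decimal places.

17.96 weight percent

M(PbCO_3) = 267.208 g/mol.
O contributes 3 × 15.999 = 47.997 g per mole.
47.997/267.208 = 0.1796 → 17.96%.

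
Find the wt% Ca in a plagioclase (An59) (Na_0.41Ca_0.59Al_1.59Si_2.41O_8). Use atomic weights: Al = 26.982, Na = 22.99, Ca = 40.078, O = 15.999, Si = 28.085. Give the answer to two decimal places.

8.70 weight percent

Molar mass of Na_0.41Ca_0.59Al_1.59Si_2.41O_8: 0.41×22.99 + 0.59×40.078 + 1.59×26.982 + 2.41×28.085 + 8×15.999 = 271.650 g/mol.
Mass of Ca per formula unit: 0.59 × 40.078 = 23.646 g.
Weight fraction Ca = 23.646 / 271.650 = 0.0870.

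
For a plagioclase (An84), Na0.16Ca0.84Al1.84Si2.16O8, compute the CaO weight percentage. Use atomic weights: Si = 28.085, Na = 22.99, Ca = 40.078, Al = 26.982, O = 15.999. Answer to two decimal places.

M(Na0.16Ca0.84Al1.84Si2.16O8) = 275.646 g/mol; M(CaO) = 56.077 g/mol.
Moles CaO per formula unit = 0.84 Ca ÷ 1 = 0.8400.
CaO fraction = (0.8400 × 56.077) / 275.646 = 47.105/275.646 = 0.1709.

17.09 wt%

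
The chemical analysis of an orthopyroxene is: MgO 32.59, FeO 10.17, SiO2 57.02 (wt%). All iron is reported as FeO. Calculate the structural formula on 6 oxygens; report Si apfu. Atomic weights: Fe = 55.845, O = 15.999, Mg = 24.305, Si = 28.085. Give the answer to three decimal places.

1.999 Si apfu

MgO (M=40.304): mol = 0.80860; Mg = 0.80860, O = 0.80860.
FeO (M=71.844): mol = 0.14156; Fe = 0.14156, O = 0.14156.
SiO2 (M=60.083): mol = 0.94902; Si = 0.94902, O = 1.89804.
ΣO = 2.84820; factor = 6/ΣO = 2.10659.
Si apfu = 0.94902 × 2.10659 = 1.999.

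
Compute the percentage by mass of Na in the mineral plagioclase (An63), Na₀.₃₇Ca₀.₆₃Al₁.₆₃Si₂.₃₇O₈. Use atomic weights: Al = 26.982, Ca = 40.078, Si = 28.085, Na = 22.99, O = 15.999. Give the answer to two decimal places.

3.12 wt%

M(Na₀.₃₇Ca₀.₆₃Al₁.₆₃Si₂.₃₇O₈) = 272.290 g/mol.
Na contributes 0.37 × 22.99 = 8.506 g per mole.
8.506/272.290 = 0.0312 → 3.12%.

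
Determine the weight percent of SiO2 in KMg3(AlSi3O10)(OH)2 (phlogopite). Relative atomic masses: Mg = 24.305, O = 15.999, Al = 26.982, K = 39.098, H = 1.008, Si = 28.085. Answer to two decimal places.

Formula mass = 417.254 g/mol.
3 Si → 3.0000 mol SiO2 per formula unit; M(SiO2) = 60.083, so SiO2 mass = 180.249 g.
180.249/417.254 × 100 = 43.20 wt%.

43.20 wt%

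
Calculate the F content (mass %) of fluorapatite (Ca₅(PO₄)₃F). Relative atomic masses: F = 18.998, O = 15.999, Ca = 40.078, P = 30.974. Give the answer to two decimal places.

Molar mass of Ca₅(PO₄)₃F: 5×40.078 + 3×30.974 + 12×15.999 + 1×18.998 = 504.298 g/mol.
Mass of F per formula unit: 1 × 18.998 = 18.998 g.
Weight fraction F = 18.998 / 504.298 = 0.0377.

3.77 mass %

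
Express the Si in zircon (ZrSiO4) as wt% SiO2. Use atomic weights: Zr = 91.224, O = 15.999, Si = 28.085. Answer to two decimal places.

32.78 wt%

M(ZrSiO4) = 183.305 g/mol; M(SiO2) = 60.083 g/mol.
Moles SiO2 per formula unit = 1 Si ÷ 1 = 1.0000.
SiO2 fraction = (1.0000 × 60.083) / 183.305 = 60.083/183.305 = 0.3278.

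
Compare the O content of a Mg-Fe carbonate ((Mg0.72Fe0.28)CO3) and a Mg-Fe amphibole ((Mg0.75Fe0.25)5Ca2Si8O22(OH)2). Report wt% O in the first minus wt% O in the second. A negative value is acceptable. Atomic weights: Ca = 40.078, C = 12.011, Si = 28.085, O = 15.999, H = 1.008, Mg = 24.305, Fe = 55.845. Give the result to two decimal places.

M((Mg0.72Fe0.28)CO3) = 93.144 g/mol, so wt% O = 47.997/93.144 × 100 = 51.53%.
M((Mg0.75Fe0.25)5Ca2Si8O22(OH)2) = 851.778 g/mol, so wt% O = 383.976/851.778 × 100 = 45.08%.
51.53 − 45.08 = 6.45 pp.

6.45 percentage points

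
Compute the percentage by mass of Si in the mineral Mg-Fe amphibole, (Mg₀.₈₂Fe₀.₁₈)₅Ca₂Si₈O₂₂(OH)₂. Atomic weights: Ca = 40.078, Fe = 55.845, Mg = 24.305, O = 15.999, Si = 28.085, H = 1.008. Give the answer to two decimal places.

M((Mg₀.₈₂Fe₀.₁₈)₅Ca₂Si₈O₂₂(OH)₂) = 840.739 g/mol.
Si contributes 8 × 28.085 = 224.680 g per mole.
224.680/840.739 = 0.2672 → 26.72%.

26.72 wt%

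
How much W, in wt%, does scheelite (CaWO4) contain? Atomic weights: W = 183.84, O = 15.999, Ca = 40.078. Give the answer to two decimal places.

63.85 wt%

Formula mass = 1·40.078 + 1·183.84 + 4·15.999 = 287.914 g/mol, of which 183.840 g is W.
So W makes up 183.840/287.914 = 0.6385 of the mass, i.e. 63.85%.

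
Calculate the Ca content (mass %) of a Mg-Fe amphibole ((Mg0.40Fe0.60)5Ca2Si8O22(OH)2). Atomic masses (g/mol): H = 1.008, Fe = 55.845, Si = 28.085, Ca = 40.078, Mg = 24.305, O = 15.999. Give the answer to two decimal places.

8.84 mass %

M((Mg0.40Fe0.60)5Ca2Si8O22(OH)2) = 906.973 g/mol.
Ca contributes 2 × 40.078 = 80.156 g per mole.
80.156/906.973 = 0.0884 → 8.84%.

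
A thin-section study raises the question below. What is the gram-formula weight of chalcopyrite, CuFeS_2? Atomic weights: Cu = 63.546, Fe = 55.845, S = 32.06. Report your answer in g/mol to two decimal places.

183.51 g/mol

Cu: 1 × 63.546 = 63.5460
Fe: 1 × 55.845 = 55.8450
S: 2 × 32.06 = 64.1200
Summing the contributions gives the formula mass.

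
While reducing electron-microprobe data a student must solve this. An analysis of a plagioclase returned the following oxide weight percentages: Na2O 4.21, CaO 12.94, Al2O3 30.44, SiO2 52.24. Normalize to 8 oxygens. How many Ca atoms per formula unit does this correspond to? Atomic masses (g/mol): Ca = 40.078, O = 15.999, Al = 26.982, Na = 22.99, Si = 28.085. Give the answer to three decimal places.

0.629 Ca apfu

Na2O (M=61.979): mol = 0.06793; Na = 0.13586, O = 0.06793.
CaO (M=56.077): mol = 0.23075; Ca = 0.23075, O = 0.23075.
Al2O3 (M=101.961): mol = 0.29855; Al = 0.59710, O = 0.89565.
SiO2 (M=60.083): mol = 0.86946; Si = 0.86946, O = 1.73892.
ΣO = 2.93325; factor = 8/ΣO = 2.72735.
Ca apfu = 0.23075 × 2.72735 = 0.629.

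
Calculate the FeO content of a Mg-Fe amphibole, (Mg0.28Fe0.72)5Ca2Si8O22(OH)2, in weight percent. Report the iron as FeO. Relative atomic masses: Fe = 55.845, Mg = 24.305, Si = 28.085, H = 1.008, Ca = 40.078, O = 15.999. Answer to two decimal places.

27.93 wt%

M((Mg0.28Fe0.72)5Ca2Si8O22(OH)2) = 925.897 g/mol; M(FeO) = 71.844 g/mol.
Moles FeO per formula unit = 3.60 Fe ÷ 1 = 3.6000.
FeO fraction = (3.6000 × 71.844) / 925.897 = 258.638/925.897 = 0.2793.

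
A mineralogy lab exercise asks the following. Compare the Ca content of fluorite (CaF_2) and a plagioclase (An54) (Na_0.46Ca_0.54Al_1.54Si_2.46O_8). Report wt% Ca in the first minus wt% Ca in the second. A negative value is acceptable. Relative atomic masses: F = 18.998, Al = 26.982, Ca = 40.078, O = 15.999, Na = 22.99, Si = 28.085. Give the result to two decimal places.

43.34 percentage points

First mineral: 40.078 g Ca in 78.074 g formula = 51.33 wt% Ca.
Second mineral: 21.642 g Ca in 270.851 g formula = 7.99 wt% Ca.
51.33% − 7.99% gives a difference of 43.34 percentage points.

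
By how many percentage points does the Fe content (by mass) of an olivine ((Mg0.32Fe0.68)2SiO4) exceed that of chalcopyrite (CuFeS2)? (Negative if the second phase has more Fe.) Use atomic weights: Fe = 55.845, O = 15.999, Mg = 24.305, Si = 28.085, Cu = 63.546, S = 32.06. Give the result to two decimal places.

10.94 percentage points

M((Mg0.32Fe0.68)2SiO4) = 183.585 g/mol, so wt% Fe = 75.949/183.585 × 100 = 41.37%.
M(CuFeS2) = 183.511 g/mol, so wt% Fe = 55.845/183.511 × 100 = 30.43%.
41.37 − 30.43 = 10.94 pp.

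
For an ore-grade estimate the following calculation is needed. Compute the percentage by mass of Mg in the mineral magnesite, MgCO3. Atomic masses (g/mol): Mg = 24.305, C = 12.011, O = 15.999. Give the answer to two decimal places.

28.83 weight percent

Molar mass of MgCO3: 1*24.305 + 1*12.011 + 3*15.999 = 84.313 g/mol.
Mass of Mg per formula unit: 1 × 24.305 = 24.305 g.
Weight fraction Mg = 24.305 / 84.313 = 0.2883.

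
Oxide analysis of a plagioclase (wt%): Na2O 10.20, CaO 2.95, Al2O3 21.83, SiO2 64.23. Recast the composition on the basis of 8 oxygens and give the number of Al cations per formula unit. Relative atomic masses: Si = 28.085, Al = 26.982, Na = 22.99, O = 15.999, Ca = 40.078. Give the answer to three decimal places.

1.143 Al apfu

Na2O (M=61.979): mol = 0.16457; Na = 0.32914, O = 0.16457.
CaO (M=56.077): mol = 0.05261; Ca = 0.05261, O = 0.05261.
Al2O3 (M=101.961): mol = 0.21410; Al = 0.42820, O = 0.64230.
SiO2 (M=60.083): mol = 1.06902; Si = 1.06902, O = 2.13804.
ΣO = 2.99752; factor = 8/ΣO = 2.66887.
Al apfu = 0.42820 × 2.66887 = 1.143.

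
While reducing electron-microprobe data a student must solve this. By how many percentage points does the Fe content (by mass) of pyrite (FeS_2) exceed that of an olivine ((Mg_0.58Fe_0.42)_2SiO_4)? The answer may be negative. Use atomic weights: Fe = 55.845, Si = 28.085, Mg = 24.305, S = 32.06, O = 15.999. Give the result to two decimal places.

18.49 percentage points

First mineral: 55.845 g Fe in 119.965 g formula = 46.55 wt% Fe.
Second mineral: 46.910 g Fe in 167.185 g formula = 28.06 wt% Fe.
46.55% − 28.06% gives a difference of 18.49 percentage points.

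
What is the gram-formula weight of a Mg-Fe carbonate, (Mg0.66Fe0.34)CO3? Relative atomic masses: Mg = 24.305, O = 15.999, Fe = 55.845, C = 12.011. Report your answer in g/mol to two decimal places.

Mg: 0.66 × 24.305 = 16.0413
Fe: 0.34 × 55.845 = 18.9873
C: 1 × 12.011 = 12.0110
O: 3 × 15.999 = 47.9970
Summing the contributions gives the formula mass.

95.04 g/mol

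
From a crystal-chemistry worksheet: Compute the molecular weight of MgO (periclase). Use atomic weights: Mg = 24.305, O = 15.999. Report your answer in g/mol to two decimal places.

Mg: 1 × 24.305 = 24.3050
O: 1 × 15.999 = 15.9990
Summing the contributions gives the formula mass.

40.30 g/mol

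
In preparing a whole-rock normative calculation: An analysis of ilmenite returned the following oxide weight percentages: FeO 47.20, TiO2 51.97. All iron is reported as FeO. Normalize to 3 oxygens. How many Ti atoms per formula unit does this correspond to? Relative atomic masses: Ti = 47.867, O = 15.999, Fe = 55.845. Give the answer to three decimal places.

FeO: 47.20/71.844 = 0.65698 mol → 0.65698 mol Fe, 0.65698 mol O.
TiO2: 51.97/79.865 = 0.65072 mol → 0.65072 mol Ti, 1.30144 mol O.
Total oxygen = 1.95842 mol. Normalization factor = 3/1.95842 = 1.53185.
Ti per 3 O = 0.65072 × 1.53185 = 0.997.

0.997 Ti apfu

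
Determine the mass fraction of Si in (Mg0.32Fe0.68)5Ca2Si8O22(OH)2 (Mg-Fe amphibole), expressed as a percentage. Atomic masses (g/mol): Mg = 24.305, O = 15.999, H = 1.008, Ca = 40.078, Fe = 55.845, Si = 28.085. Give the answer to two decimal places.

24.43 mass %

M((Mg0.32Fe0.68)5Ca2Si8O22(OH)2) = 919.589 g/mol.
Si contributes 8 × 28.085 = 224.680 g per mole.
224.680/919.589 = 0.2443 → 24.43%.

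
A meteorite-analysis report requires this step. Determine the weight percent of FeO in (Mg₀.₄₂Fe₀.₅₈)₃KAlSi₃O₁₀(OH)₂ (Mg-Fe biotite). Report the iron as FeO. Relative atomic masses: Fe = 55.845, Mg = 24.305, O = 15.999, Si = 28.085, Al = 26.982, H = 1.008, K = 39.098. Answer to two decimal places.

M((Mg₀.₄₂Fe₀.₅₈)₃KAlSi₃O₁₀(OH)₂) = 472.134 g/mol; M(FeO) = 71.844 g/mol.
Moles FeO per formula unit = 1.74 Fe ÷ 1 = 1.7400.
FeO fraction = (1.7400 × 71.844) / 472.134 = 125.009/472.134 = 0.2648.

26.48 wt%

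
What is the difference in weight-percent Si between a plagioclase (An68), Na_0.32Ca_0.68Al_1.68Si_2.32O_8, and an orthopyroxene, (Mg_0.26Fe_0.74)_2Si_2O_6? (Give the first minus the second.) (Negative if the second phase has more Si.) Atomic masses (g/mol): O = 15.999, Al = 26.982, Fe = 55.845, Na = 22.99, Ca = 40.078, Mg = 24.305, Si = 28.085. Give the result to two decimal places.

1.16 percentage points

First mineral: 65.157 g Si in 273.089 g formula = 23.86 wt% Si.
Second mineral: 56.170 g Si in 247.453 g formula = 22.70 wt% Si.
23.86% − 22.70% gives a difference of 1.16 percentage points.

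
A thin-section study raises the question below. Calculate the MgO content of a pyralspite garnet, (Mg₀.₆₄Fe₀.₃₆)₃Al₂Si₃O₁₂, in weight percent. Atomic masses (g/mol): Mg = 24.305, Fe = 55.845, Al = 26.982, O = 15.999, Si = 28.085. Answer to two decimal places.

17.70 wt%

Molar mass of (Mg₀.₆₄Fe₀.₃₆)₃Al₂Si₃O₁₂ = 1.92*24.305 + 1.08*55.845 + 2*26.982 + 3*28.085 + 12*15.999 = 437.185 g/mol.
Each formula unit contains 1.92 Mg, equivalent to 1.92/1 = 1.9200 mol MgO.
M(MgO) = 1×24.305 + 1×15.999 = 40.304 g/mol.
Mass of MgO per formula unit = 1.9200 × 40.304 = 77.384 g.
MgO wt% = 77.384 / 437.185 × 100 = 17.70%.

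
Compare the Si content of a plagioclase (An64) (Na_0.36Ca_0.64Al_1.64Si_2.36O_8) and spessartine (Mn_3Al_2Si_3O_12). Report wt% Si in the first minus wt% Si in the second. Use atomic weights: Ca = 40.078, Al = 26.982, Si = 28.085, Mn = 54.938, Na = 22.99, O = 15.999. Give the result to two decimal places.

7.31 percentage points

M(Na_0.36Ca_0.64Al_1.64Si_2.36O_8) = 272.449 g/mol, so wt% Si = 66.281/272.449 × 100 = 24.33%.
M(Mn_3Al_2Si_3O_12) = 495.021 g/mol, so wt% Si = 84.255/495.021 × 100 = 17.02%.
24.33 − 17.02 = 7.31 pp.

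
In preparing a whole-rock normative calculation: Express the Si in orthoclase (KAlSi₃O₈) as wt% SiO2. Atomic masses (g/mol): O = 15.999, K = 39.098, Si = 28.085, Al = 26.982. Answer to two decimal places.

64.76 wt%

Molar mass of KAlSi₃O₈ = 1·39.098 + 1·26.982 + 3·28.085 + 8·15.999 = 278.327 g/mol.
Each formula unit contains 3 Si, equivalent to 3/1 = 3.0000 mol SiO2.
M(SiO2) = 1×28.085 + 2×15.999 = 60.083 g/mol.
Mass of SiO2 per formula unit = 3.0000 × 60.083 = 180.249 g.
SiO2 wt% = 180.249 / 278.327 × 100 = 64.76%.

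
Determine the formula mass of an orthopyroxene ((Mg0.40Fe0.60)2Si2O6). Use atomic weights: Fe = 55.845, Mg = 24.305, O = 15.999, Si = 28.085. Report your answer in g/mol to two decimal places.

238.62 g/mol

The formula mass is the sum 0.80(24.305) + 1.20(55.845) + 2(28.085) + 6(15.999).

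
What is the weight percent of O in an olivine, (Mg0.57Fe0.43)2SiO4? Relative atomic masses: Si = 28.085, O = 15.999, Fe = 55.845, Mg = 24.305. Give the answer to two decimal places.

Molar mass of (Mg0.57Fe0.43)2SiO4: 1.14·24.305 + 0.86·55.845 + 1·28.085 + 4·15.999 = 167.815 g/mol.
Mass of O per formula unit: 4 × 15.999 = 63.996 g.
Weight fraction O = 63.996 / 167.815 = 0.3813.

38.13 weight percent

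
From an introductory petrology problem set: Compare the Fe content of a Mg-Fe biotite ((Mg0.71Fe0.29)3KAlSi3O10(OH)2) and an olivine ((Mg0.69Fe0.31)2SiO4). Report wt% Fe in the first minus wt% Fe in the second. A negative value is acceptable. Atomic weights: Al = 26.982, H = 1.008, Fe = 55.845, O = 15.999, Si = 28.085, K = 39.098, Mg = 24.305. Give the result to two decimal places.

-10.68 percentage points

First mineral: 48.585 g Fe in 444.694 g formula = 10.93 wt% Fe.
Second mineral: 34.624 g Fe in 160.246 g formula = 21.61 wt% Fe.
10.93% − 21.61% gives a difference of -10.68 percentage points.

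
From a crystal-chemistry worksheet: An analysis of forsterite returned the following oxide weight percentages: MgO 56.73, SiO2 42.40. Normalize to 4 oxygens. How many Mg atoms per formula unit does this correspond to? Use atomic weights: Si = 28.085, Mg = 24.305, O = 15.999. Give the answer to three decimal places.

1.997 Mg apfu

56.73 wt% MgO ÷ 40.304 g/mol = 1.40755 mol, giving 1.40755 Mg and 1.40755 O.
42.40 wt% SiO2 ÷ 60.083 g/mol = 0.70569 mol, giving 0.70569 Si and 1.41138 O.
Oxygen sums to 2.81893; scaling by 4/2.81893 = 1.41898 puts the formula on 4 O.
Mg: 1.40755 × 1.41898 = 1.997 atoms per formula unit.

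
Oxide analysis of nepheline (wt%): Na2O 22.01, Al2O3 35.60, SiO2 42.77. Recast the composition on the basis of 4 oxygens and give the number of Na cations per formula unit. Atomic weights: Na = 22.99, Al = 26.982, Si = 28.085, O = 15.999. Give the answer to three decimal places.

1.005 Na apfu

22.01 wt% Na2O ÷ 61.979 g/mol = 0.35512 mol, giving 0.71024 Na and 0.35512 O.
35.60 wt% Al2O3 ÷ 101.961 g/mol = 0.34915 mol, giving 0.69830 Al and 1.04745 O.
42.77 wt% SiO2 ÷ 60.083 g/mol = 0.71185 mol, giving 0.71185 Si and 1.42370 O.
Oxygen sums to 2.82627; scaling by 4/2.82627 = 1.41529 puts the formula on 4 O.
Na: 0.71024 × 1.41529 = 1.005 atoms per formula unit.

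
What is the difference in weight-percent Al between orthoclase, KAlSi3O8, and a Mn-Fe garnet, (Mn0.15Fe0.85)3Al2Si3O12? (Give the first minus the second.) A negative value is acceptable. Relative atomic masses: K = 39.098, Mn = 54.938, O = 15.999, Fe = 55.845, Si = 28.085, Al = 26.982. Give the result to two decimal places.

First mineral: 26.982 g Al in 278.327 g formula = 9.69 wt% Al.
Second mineral: 53.964 g Al in 497.334 g formula = 10.85 wt% Al.
9.69% − 10.85% gives a difference of -1.16 percentage points.

-1.16 percentage points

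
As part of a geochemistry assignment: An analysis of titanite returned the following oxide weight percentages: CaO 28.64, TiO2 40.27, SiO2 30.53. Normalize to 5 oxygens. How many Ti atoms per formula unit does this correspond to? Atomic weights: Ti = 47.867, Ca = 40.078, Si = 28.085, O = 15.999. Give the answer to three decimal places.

28.64 wt% CaO ÷ 56.077 g/mol = 0.51073 mol, giving 0.51073 Ca and 0.51073 O.
40.27 wt% TiO2 ÷ 79.865 g/mol = 0.50423 mol, giving 0.50423 Ti and 1.00846 O.
30.53 wt% SiO2 ÷ 60.083 g/mol = 0.50813 mol, giving 0.50813 Si and 1.01626 O.
Oxygen sums to 2.53545; scaling by 5/2.53545 = 1.97204 puts the formula on 5 O.
Ti: 0.50423 × 1.97204 = 0.994 atoms per formula unit.

0.994 Ti apfu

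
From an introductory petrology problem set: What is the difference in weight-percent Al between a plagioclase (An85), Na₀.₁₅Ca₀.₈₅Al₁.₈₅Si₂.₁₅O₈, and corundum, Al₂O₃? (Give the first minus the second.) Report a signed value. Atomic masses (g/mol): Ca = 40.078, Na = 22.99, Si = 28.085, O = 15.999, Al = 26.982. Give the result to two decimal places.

-34.83 percentage points

First mineral: 49.917 g Al in 275.806 g formula = 18.10 wt% Al.
Second mineral: 53.964 g Al in 101.961 g formula = 52.93 wt% Al.
18.10% − 52.93% gives a difference of -34.83 percentage points.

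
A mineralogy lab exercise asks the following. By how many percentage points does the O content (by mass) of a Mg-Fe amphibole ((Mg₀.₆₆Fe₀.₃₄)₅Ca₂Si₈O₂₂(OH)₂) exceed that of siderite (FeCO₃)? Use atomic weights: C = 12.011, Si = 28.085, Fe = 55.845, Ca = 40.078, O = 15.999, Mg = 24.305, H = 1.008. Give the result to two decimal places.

First mineral: 383.976 g O in 865.971 g formula = 44.34 wt% O.
Second mineral: 47.997 g O in 115.853 g formula = 41.43 wt% O.
44.34% − 41.43% gives a difference of 2.91 percentage points.

2.91 percentage points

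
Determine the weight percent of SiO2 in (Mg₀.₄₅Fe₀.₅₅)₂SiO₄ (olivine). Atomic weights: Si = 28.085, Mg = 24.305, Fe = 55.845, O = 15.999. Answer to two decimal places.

34.26 wt%

M((Mg₀.₄₅Fe₀.₅₅)₂SiO₄) = 175.385 g/mol; M(SiO2) = 60.083 g/mol.
Moles SiO2 per formula unit = 1 Si ÷ 1 = 1.0000.
SiO2 fraction = (1.0000 × 60.083) / 175.385 = 60.083/175.385 = 0.3426.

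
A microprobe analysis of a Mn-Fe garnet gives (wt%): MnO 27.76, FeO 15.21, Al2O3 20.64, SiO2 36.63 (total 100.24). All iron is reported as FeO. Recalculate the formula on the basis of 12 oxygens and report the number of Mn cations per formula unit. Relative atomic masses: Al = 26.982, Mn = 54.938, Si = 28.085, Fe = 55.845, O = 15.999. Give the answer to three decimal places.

MnO: 27.76/70.937 = 0.39133 mol → 0.39133 mol Mn, 0.39133 mol O.
FeO: 15.21/71.844 = 0.21171 mol → 0.21171 mol Fe, 0.21171 mol O.
Al2O3: 20.64/101.961 = 0.20243 mol → 0.40486 mol Al, 0.60729 mol O.
SiO2: 36.63/60.083 = 0.60966 mol → 0.60966 mol Si, 1.21932 mol O.
Total oxygen = 2.42965 mol. Normalization factor = 12/2.42965 = 4.93898.
Mn per 12 O = 0.39133 × 4.93898 = 1.933.

1.933 Mn apfu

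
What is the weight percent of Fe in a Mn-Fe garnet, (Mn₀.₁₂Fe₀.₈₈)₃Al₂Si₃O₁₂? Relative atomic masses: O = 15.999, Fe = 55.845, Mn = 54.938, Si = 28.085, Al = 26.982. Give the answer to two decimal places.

29.64 mass %

M((Mn₀.₁₂Fe₀.₈₈)₃Al₂Si₃O₁₂) = 497.415 g/mol.
Fe contributes 2.64 × 55.845 = 147.431 g per mole.
147.431/497.415 = 0.2964 → 29.64%.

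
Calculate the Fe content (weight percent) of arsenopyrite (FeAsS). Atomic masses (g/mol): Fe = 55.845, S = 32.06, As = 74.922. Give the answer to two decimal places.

M(FeAsS) = 162.827 g/mol.
Fe contributes 1 × 55.845 = 55.845 g per mole.
55.845/162.827 = 0.3430 → 34.30%.

34.30 weight percent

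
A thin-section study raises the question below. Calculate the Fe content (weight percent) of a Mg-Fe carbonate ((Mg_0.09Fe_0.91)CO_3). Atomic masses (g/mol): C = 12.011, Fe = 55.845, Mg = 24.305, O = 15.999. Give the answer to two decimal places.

44.97 weight percent

Molar mass of (Mg_0.09Fe_0.91)CO_3: 0.09×24.305 + 0.91×55.845 + 1×12.011 + 3×15.999 = 113.014 g/mol.
Mass of Fe per formula unit: 0.91 × 55.845 = 50.819 g.
Weight fraction Fe = 50.819 / 113.014 = 0.4497.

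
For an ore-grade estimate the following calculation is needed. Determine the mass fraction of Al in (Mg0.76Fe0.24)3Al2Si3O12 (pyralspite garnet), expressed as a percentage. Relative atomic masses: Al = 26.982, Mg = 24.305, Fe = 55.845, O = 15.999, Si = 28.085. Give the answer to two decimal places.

M((Mg0.76Fe0.24)3Al2Si3O12) = 425.831 g/mol.
Al contributes 2 × 26.982 = 53.964 g per mole.
53.964/425.831 = 0.1267 → 12.67%.

12.67 wt%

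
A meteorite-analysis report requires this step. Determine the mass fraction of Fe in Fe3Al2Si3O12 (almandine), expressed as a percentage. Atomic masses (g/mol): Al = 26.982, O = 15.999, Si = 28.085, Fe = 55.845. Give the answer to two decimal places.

Molar mass of Fe3Al2Si3O12: 3*55.845 + 2*26.982 + 3*28.085 + 12*15.999 = 497.742 g/mol.
Mass of Fe per formula unit: 3 × 55.845 = 167.535 g.
Weight fraction Fe = 167.535 / 497.742 = 0.3366.

33.66 wt%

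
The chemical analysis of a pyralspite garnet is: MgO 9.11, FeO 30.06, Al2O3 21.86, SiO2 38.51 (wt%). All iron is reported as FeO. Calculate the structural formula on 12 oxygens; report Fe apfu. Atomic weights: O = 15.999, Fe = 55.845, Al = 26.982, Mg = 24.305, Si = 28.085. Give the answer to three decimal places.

MgO (M=40.304): mol = 0.22603; Mg = 0.22603, O = 0.22603.
FeO (M=71.844): mol = 0.41841; Fe = 0.41841, O = 0.41841.
Al2O3 (M=101.961): mol = 0.21440; Al = 0.42880, O = 0.64320.
SiO2 (M=60.083): mol = 0.64095; Si = 0.64095, O = 1.28190.
ΣO = 2.56954; factor = 12/ΣO = 4.67010.
Fe apfu = 0.41841 × 4.67010 = 1.954.

1.954 Fe apfu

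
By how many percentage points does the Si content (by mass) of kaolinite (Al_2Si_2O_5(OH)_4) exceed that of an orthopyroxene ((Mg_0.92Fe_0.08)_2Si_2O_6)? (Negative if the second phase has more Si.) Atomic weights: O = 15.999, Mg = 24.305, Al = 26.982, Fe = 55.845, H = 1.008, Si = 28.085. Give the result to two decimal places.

-5.53 percentage points

M(Al_2Si_2O_5(OH)_4) = 258.157 g/mol, so wt% Si = 56.170/258.157 × 100 = 21.76%.
M((Mg_0.92Fe_0.08)_2Si_2O_6) = 205.820 g/mol, so wt% Si = 56.170/205.820 × 100 = 27.29%.
21.76 − 27.29 = -5.53 pp.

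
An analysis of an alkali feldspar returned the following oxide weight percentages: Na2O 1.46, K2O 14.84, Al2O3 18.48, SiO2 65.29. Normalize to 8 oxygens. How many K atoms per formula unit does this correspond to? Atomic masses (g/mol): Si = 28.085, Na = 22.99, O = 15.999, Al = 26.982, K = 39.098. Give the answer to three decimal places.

0.870 K apfu

Na2O (M=61.979): mol = 0.02356; Na = 0.04712, O = 0.02356.
K2O (M=94.195): mol = 0.15755; K = 0.31510, O = 0.15755.
Al2O3 (M=101.961): mol = 0.18125; Al = 0.36250, O = 0.54375.
SiO2 (M=60.083): mol = 1.08666; Si = 1.08666, O = 2.17332.
ΣO = 2.89818; factor = 8/ΣO = 2.76035.
K apfu = 0.31510 × 2.76035 = 0.870.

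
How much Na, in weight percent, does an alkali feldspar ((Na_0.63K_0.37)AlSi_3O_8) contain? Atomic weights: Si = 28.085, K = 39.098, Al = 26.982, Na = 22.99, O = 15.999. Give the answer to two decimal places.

M((Na_0.63K_0.37)AlSi_3O_8) = 268.179 g/mol.
Na contributes 0.63 × 22.99 = 14.484 g per mole.
14.484/268.179 = 0.0540 → 5.40%.

5.40 weight percent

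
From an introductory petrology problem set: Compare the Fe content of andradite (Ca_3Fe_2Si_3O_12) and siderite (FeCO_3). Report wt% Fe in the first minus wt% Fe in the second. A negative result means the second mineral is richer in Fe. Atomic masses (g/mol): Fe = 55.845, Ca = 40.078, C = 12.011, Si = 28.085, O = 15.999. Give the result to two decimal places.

-26.22 percentage points

Fe in Ca_3Fe_2Si_3O_12: molar mass 508.167 g/mol; 2×55.845 = 111.690 g → 21.98 wt%.
Fe in FeCO_3: molar mass 115.853 g/mol; 1×55.845 = 55.845 g → 48.20 wt%.
Difference = 21.98 − 48.20 = -26.22 percentage points.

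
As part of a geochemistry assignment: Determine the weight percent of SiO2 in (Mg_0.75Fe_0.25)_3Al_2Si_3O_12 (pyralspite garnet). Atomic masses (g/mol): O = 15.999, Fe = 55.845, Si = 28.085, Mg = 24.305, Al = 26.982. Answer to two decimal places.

42.23 wt%

Formula mass = 426.777 g/mol.
3 Si → 3.0000 mol SiO2 per formula unit; M(SiO2) = 60.083, so SiO2 mass = 180.249 g.
180.249/426.777 × 100 = 42.23 wt%.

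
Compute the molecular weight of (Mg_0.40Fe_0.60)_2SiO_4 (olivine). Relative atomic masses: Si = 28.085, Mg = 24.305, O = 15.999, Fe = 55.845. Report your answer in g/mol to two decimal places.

M = 0.80*24.305 + 1.20*55.845 + 1*28.085 + 4*15.999

178.54 g/mol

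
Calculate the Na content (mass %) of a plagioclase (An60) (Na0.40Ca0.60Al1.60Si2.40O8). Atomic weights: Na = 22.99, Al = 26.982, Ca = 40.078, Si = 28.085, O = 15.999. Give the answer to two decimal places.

Molar mass of Na0.40Ca0.60Al1.60Si2.40O8: 0.40×22.99 + 0.60×40.078 + 1.60×26.982 + 2.40×28.085 + 8×15.999 = 271.810 g/mol.
Mass of Na per formula unit: 0.40 × 22.99 = 9.196 g.
Weight fraction Na = 9.196 / 271.810 = 0.0338.

3.38 mass %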